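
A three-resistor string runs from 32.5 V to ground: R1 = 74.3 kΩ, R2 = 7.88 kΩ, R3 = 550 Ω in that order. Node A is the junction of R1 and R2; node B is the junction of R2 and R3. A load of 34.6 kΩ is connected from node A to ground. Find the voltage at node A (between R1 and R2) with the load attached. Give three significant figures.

V ≈ 2.72 V

Below node A the series string R2+R3 = 8430 Ω sits in parallel with the 34600 Ω load: 6778 Ω.
V_A = 32.5 × 6778/(74300 + 6778) = 2.72 V.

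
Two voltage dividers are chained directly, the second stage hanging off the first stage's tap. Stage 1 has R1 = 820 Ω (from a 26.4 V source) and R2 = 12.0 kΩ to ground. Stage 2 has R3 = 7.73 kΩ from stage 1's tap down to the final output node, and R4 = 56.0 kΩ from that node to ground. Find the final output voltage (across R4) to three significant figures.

V_out ≈ 21.5 V

Stage 2 presents R3+R4 = 63730 Ω as a load on stage 1's tap.
Stage 1's lower leg becomes R2‖(R3+R4) = 10100 Ω, so V_mid = 26.4 × 10100/10920 = 24.42 V.
Stage 2 is itself unloaded: V_out = V_mid × R4/(R3+R4) = 24.42 × 56000/63730 = 21.5 V.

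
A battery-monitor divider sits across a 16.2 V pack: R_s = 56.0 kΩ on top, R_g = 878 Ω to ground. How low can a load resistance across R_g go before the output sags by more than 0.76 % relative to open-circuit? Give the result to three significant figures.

R_L(min) ≈ 113 kΩ

Output resistance R_th = R_s‖R_g = (56000 × 878)/56880 = 864.4 Ω.
The fractional drop is R_th/(R_th + R_L); requiring this ≤ 0.00760 gives R_L ≥ R_th(1/0.00760 − 1) = 864.4 × 130.6 = 113 kΩ.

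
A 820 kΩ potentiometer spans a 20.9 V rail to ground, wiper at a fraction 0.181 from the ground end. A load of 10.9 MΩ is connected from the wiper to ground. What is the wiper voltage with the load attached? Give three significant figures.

The wiper splits the pot into (1−α)R = 671.6 kΩ above and αR = 148.4 kΩ below.
Lower section ‖ load = 146.4 kΩ.
V_wiper = 20.9 × 146.4/(671.6 + 146.4) = 3.74 V.

V ≈ 3.74 V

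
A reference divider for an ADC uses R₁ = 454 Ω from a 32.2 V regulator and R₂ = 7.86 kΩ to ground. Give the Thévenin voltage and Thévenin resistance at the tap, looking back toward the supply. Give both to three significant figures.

V_th = 30.4 V, R_th = 429 Ω

V_th is the open-circuit tap voltage: 32.2 × 7860/(454 + 7860) = 30.4 V.
With the supply zeroed, R₁ and R₂ appear in parallel from the tap: R_th = R₁‖R₂ = (454 × 7860)/8314 = 429 Ω.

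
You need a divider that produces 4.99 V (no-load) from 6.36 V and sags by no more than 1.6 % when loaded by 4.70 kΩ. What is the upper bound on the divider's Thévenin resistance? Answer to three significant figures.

R_th ≤ 76.4 Ω

Loading drop = R_th/(R_th + R_L) ≤ 0.0160, so R_th ≤ R_L · ε/(1−ε) = 4.70 kΩ × 0.0160/0.9840 = 76.4 Ω.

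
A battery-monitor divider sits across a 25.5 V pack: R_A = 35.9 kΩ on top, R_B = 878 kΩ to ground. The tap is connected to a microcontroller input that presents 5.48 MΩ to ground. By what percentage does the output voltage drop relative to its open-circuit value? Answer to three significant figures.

0.625 %

The divider's output (Thévenin) resistance is R_A‖R_B = 34.49 kΩ.
Fractional drop under load = R_th/(R_th + R_L) = 34.49 / (34.49 + 5480) = 0.006254.
So the output falls by 0.625 %.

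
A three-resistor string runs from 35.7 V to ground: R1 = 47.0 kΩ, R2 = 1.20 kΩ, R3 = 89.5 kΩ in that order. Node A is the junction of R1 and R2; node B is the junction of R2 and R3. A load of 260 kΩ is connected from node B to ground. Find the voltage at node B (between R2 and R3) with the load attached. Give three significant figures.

At node B, R3 is in parallel with the load: R3‖R_L = 66.58 kΩ.
Below node A the resistance is R2 + (R3‖R_L) = 67.78 kΩ, so V_A = 35.7 × 67.78/114.8 = 21.08 V.
Then V_B = V_A × (R3‖R_L)/(R2 + R3‖R_L) = 21.08 × 66.58/67.78 = 20.7 V.

V ≈ 20.7 V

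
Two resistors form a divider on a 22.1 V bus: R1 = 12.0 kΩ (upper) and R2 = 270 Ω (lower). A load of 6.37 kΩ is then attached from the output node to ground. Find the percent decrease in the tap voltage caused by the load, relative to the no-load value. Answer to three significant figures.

The divider's output (Thévenin) resistance is R1‖R2 = 264.1 Ω.
Fractional drop under load = R_th/(R_th + R_L) = 264.1 / (264.1 + 6370) = 0.03980.
So the output falls by 3.98 %.

3.98 %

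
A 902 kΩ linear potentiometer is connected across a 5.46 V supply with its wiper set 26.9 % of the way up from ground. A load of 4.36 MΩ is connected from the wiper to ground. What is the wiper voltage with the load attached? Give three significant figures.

V ≈ 1.41 V

The wiper splits the pot into (1−α)R = 659.4 kΩ above and αR = 242.6 kΩ below.
Lower section ‖ load = 229.8 kΩ.
V_wiper = 5.46 × 229.8/(659.4 + 229.8) = 1.41 V.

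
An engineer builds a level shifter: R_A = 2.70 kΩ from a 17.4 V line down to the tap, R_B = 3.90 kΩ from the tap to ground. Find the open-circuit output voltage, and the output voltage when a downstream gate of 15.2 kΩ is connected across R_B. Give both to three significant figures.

Unloaded: 10.3 V; loaded: 9.31 V

Open-circuit: V = 17.4 × 3.90/(2.70 + 3.90) = 10.3 V.
With the load, R_B becomes R_B‖R_L = 3.104 kΩ, so V = 17.4 × 3.104/5.804 = 9.31 V.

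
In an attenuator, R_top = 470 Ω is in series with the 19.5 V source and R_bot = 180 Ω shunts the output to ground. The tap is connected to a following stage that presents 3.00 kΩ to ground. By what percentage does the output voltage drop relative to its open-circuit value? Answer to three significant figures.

The divider's output (Thévenin) resistance is R_top‖R_bot = 130.2 Ω.
Fractional drop under load = R_th/(R_th + R_L) = 130.2 / (130.2 + 3000) = 0.04158.
So the output falls by 4.16 %.

4.16 %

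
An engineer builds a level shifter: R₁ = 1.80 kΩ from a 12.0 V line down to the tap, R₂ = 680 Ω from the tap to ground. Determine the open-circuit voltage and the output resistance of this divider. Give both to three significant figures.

V_th is the open-circuit tap voltage: 12.0 × 680/(1800 + 680) = 3.29 V.
With the supply zeroed, R₁ and R₂ appear in parallel from the tap: R_th = R₁‖R₂ = (1800 × 680)/2480 = 494 Ω.

V_th = 3.29 V, R_th = 494 Ω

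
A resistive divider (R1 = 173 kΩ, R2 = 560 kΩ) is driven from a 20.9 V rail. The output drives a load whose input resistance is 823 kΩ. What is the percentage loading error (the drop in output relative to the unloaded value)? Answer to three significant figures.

The divider's output (Thévenin) resistance is R1‖R2 = 132.2 kΩ.
Fractional drop under load = R_th/(R_th + R_L) = 132.2 / (132.2 + 823) = 0.1384.
So the output falls by 13.8 %.

13.8 %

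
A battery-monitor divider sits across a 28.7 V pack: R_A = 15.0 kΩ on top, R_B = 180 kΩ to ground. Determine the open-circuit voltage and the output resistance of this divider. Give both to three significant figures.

V_th is the open-circuit tap voltage: 28.7 × 180/(15.0 + 180) = 26.5 V.
With the supply zeroed, R_A and R_B appear in parallel from the tap: R_th = R_A‖R_B = (15.0 × 180)/195.0 = 13.8 kΩ.

V_th = 26.5 V, R_th = 13.8 kΩ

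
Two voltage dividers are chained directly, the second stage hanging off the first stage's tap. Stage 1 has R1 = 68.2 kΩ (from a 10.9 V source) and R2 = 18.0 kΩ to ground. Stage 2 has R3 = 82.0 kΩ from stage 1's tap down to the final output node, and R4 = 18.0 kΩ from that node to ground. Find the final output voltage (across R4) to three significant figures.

Stage 2 presents R3+R4 = 100.0 kΩ as a load on stage 1's tap.
Stage 1's lower leg becomes R2‖(R3+R4) = 15.25 kΩ, so V_mid = 10.9 × 15.25/83.45 = 1.992 V.
Stage 2 is itself unloaded: V_out = V_mid × R4/(R3+R4) = 1.992 × 18.0/100.0 = 0.359 V.

V_out ≈ 0.359 V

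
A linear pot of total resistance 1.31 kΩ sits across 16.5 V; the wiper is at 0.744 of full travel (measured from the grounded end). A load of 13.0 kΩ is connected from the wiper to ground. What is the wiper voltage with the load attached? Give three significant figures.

V ≈ 12.0 V

The wiper splits the pot into (1−α)R = 335.4 Ω above and αR = 974.6 Ω below.
Lower section ‖ load = 906.7 Ω.
V_wiper = 16.5 × 906.7/(335.4 + 906.7) = 12.0 V.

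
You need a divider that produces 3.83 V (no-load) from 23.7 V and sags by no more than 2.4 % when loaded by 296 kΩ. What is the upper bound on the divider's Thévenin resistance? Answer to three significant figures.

Loading drop = R_th/(R_th + R_L) ≤ 0.0240, so R_th ≤ R_L · ε/(1−ε) = 296 kΩ × 0.0240/0.9760 = 7.28 kΩ.

R_th ≤ 7.28 kΩ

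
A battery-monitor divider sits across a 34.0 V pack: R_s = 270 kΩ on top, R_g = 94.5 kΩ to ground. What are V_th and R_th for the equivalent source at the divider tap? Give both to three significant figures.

V_th is the open-circuit tap voltage: 34.0 × 94.5/(270 + 94.5) = 8.81 V.
With the supply zeroed, R_s and R_g appear in parallel from the tap: R_th = R_s‖R_g = (270 × 94.5)/364.5 = 70.0 kΩ.

V_th = 8.81 V, R_th = 70.0 kΩ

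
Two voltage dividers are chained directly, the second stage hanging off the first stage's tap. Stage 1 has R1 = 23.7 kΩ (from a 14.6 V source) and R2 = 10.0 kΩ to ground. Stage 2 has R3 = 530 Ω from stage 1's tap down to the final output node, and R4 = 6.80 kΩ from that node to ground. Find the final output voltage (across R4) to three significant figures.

Stage 2 presents R3+R4 = 7330 Ω as a load on stage 1's tap.
Stage 1's lower leg becomes R2‖(R3+R4) = 4230 Ω, so V_mid = 14.6 × 4230/27930 = 2.211 V.
Stage 2 is itself unloaded: V_out = V_mid × R4/(R3+R4) = 2.211 × 6800/7330 = 2.05 V.

V_out ≈ 2.05 V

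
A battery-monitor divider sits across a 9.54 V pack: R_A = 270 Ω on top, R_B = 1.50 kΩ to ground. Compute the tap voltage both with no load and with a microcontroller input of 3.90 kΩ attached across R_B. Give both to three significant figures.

Open-circuit: V = 9.54 × 1500/(270 + 1500) = 8.08 V.
With the load, R_B becomes R_B‖R_L = 1083 Ω, so V = 9.54 × 1083/1353 = 7.64 V.

Unloaded: 8.08 V; loaded: 7.64 V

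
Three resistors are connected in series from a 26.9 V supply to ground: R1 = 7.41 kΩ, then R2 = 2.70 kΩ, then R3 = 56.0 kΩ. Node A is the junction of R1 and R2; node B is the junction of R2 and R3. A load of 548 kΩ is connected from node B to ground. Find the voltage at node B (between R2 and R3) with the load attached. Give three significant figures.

V ≈ 22.4 V

At node B, R3 is in parallel with the load: R3‖R_L = 50.81 kΩ.
Below node A the resistance is R2 + (R3‖R_L) = 53.51 kΩ, so V_A = 26.9 × 53.51/60.92 = 23.63 V.
Then V_B = V_A × (R3‖R_L)/(R2 + R3‖R_L) = 23.63 × 50.81/53.51 = 22.4 V.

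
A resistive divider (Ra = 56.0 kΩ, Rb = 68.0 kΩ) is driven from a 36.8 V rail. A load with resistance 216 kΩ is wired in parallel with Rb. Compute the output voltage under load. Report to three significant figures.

V_out ≈ 17.7 V

The load sits in parallel with Rb: Rb‖R_L = (68.0 × 216) / (68.0 + 216) = 51.72 kΩ.
V_out = 36.8 × 51.72 / (56.0 + 51.72) = 36.8 × 51.72/107.7 = 17.7 V.
(Unloaded it would have been 20.2 V.)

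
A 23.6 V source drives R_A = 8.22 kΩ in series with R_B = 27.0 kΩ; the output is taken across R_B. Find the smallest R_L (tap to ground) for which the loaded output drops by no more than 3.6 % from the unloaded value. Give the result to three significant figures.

R_L(min) ≈ 169 kΩ

Output resistance R_th = R_A‖R_B = (8.22 × 27.0)/35.22 = 6.302 kΩ.
The fractional drop is R_th/(R_th + R_L); requiring this ≤ 0.0360 gives R_L ≥ R_th(1/0.0360 − 1) = 6.302 × 26.78 = 169 kΩ.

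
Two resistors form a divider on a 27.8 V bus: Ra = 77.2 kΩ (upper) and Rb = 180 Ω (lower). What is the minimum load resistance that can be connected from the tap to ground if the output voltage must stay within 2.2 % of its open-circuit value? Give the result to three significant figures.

Output resistance R_th = Ra‖Rb = (77200 × 180)/77380 = 179.6 Ω.
The fractional drop is R_th/(R_th + R_L); requiring this ≤ 0.0220 gives R_L ≥ R_th(1/0.0220 − 1) = 179.6 × 44.45 = 7.98 kΩ.

R_L(min) ≈ 7.98 kΩ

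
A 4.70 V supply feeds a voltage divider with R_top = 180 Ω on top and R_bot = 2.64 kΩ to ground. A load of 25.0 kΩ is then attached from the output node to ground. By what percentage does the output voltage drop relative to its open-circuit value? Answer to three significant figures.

The divider's output (Thévenin) resistance is R_top‖R_bot = 168.5 Ω.
Fractional drop under load = R_th/(R_th + R_L) = 168.5 / (168.5 + 25000) = 0.006695.
So the output falls by 0.670 %.

0.670 %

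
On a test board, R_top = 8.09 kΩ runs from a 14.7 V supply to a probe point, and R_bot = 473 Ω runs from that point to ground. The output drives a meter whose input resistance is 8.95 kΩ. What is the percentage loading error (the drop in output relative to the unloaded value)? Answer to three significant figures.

4.76 %

The divider's output (Thévenin) resistance is R_top‖R_bot = 446.9 Ω.
Fractional drop under load = R_th/(R_th + R_L) = 446.9 / (446.9 + 8950) = 0.04756.
So the output falls by 4.76 %.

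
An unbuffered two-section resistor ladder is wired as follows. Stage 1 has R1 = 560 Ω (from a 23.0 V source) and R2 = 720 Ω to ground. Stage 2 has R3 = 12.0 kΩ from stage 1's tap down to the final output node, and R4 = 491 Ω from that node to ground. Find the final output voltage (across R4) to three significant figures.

Stage 2 presents R3+R4 = 12490 Ω as a load on stage 1's tap.
Stage 1's lower leg becomes R2‖(R3+R4) = 680.8 Ω, so V_mid = 23.0 × 680.8/1241 = 12.62 V.
Stage 2 is itself unloaded: V_out = V_mid × R4/(R3+R4) = 12.62 × 491/12490 = 0.496 V.

V_out ≈ 0.496 V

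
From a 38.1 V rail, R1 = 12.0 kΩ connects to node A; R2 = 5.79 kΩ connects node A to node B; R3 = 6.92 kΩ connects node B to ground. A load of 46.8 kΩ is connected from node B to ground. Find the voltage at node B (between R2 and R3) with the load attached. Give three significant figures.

At node B, R3 is in parallel with the load: R3‖R_L = 6.029 kΩ.
Below node A the resistance is R2 + (R3‖R_L) = 11.82 kΩ, so V_A = 38.1 × 11.82/23.82 = 18.90 V.
Then V_B = V_A × (R3‖R_L)/(R2 + R3‖R_L) = 18.90 × 6.029/11.82 = 9.64 V.

V ≈ 9.64 V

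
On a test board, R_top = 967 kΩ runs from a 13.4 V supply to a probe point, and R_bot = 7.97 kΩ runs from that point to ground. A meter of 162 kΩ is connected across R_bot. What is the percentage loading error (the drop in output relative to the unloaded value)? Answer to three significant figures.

4.65 %

The divider's output (Thévenin) resistance is R_top‖R_bot = 7.905 kΩ.
Fractional drop under load = R_th/(R_th + R_L) = 7.905 / (7.905 + 162) = 0.04653.
So the output falls by 4.65 %.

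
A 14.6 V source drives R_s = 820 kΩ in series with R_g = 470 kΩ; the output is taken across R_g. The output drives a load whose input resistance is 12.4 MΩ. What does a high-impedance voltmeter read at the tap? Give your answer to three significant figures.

V_out ≈ 5.19 V

The load sits in parallel with R_g: R_g‖R_L = (470 × 12400) / (470 + 12400) = 452.8 kΩ.
V_out = 14.6 × 452.8 / (820 + 452.8) = 14.6 × 452.8/1273 = 5.19 V.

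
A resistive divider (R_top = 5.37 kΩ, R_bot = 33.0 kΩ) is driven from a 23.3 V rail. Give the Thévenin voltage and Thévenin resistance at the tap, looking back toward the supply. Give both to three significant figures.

V_th = 20.0 V, R_th = 4.62 kΩ

V_th is the open-circuit tap voltage: 23.3 × 33.0/(5.37 + 33.0) = 20.0 V.
With the supply zeroed, R_top and R_bot appear in parallel from the tap: R_th = R_top‖R_bot = (5.37 × 33.0)/38.37 = 4.62 kΩ.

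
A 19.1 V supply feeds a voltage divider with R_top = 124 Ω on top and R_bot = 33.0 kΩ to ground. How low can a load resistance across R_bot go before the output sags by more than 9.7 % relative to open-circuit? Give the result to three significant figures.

R_L(min) ≈ 1.15 kΩ

Output resistance R_th = R_top‖R_bot = (124 × 33000)/33120 = 123.5 Ω.
The fractional drop is R_th/(R_th + R_L); requiring this ≤ 0.0970 gives R_L ≥ R_th(1/0.0970 − 1) = 123.5 × 9.309 = 1.15 kΩ.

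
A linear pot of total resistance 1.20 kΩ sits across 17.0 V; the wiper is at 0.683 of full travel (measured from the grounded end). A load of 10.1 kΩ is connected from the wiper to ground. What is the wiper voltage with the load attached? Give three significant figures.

The wiper splits the pot into (1−α)R = 380.4 Ω above and αR = 819.6 Ω below.
Lower section ‖ load = 758.1 Ω.
V_wiper = 17.0 × 758.1/(380.4 + 758.1) = 11.3 V.

V ≈ 11.3 V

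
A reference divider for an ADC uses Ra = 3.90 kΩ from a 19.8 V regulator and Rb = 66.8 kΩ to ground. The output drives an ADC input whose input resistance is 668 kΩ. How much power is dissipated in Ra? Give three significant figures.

P ≈ 0.366 mW

Total resistance from the source is Ra + (Rb‖R_L) = 64.63 kΩ, so I = 19.8/64.63 kΩ = 0.3064 mA.
P = I²·Ra = (0.3064 mA)² × 3.90 kΩ = 0.366 mW.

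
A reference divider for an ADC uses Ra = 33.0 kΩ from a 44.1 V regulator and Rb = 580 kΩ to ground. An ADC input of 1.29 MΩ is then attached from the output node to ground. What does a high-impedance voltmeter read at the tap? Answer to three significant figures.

The load sits in parallel with Rb: Rb‖R_L = (580 × 1290) / (580 + 1290) = 400.1 kΩ.
V_out = 44.1 × 400.1 / (33.0 + 400.1) = 44.1 × 400.1/433.1 = 40.7 V.
(Unloaded it would have been 41.7 V.)

V_out ≈ 40.7 V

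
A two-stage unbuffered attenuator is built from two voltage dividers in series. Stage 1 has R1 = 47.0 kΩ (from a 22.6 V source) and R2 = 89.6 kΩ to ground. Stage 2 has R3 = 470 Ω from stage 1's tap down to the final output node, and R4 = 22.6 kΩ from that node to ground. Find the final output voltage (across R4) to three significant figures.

V_out ≈ 6.22 V

Stage 2 presents R3+R4 = 23070 Ω as a load on stage 1's tap.
Stage 1's lower leg becomes R2‖(R3+R4) = 18350 Ω, so V_mid = 22.6 × 18350/65350 = 6.345 V.
Stage 2 is itself unloaded: V_out = V_mid × R4/(R3+R4) = 6.345 × 22600/23070 = 6.22 V.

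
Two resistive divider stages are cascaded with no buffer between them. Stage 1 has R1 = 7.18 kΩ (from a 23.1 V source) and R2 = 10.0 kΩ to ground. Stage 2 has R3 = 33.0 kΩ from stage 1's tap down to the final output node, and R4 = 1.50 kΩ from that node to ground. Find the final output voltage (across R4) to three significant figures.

Stage 2 presents R3+R4 = 34.50 kΩ as a load on stage 1's tap.
Stage 1's lower leg becomes R2‖(R3+R4) = 7.753 kΩ, so V_mid = 23.1 × 7.753/14.93 = 11.99 V.
Stage 2 is itself unloaded: V_out = V_mid × R4/(R3+R4) = 11.99 × 1.50/34.50 = 0.521 V.

V_out ≈ 0.521 V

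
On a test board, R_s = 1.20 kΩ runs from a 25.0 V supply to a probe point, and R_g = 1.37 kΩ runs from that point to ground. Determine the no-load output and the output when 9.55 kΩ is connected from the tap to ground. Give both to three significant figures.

Open-circuit: V = 25.0 × 1.37/(1.20 + 1.37) = 13.3 V.
With the load, R_g becomes R_g‖R_L = 1.198 kΩ, so V = 25.0 × 1.198/2.398 = 12.5 V.

Unloaded: 13.3 V; loaded: 12.5 V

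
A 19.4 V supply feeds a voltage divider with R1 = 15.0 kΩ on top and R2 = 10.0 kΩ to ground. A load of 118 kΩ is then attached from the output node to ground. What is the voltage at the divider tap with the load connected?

V_out ≈ 7.38 V

The load sits in parallel with R2: R2‖R_L = (10.0 × 118) / (10.0 + 118) = 9.219 kΩ.
V_out = 19.4 × 9.219 / (15.0 + 9.219) = 19.4 × 9.219/24.22 = 7.38 V.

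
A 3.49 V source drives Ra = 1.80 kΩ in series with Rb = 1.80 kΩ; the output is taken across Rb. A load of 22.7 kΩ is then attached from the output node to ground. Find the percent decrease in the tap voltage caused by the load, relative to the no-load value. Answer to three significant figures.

The divider's output (Thévenin) resistance is Ra‖Rb = 0.9000 kΩ.
Fractional drop under load = R_th/(R_th + R_L) = 0.9000 / (0.9000 + 22.7) = 0.03814.
So the output falls by 3.81 %.

3.81 %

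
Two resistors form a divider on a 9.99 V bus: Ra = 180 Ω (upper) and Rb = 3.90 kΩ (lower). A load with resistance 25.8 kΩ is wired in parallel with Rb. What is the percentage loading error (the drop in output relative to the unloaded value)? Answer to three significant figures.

The divider's output (Thévenin) resistance is Ra‖Rb = 172.1 Ω.
Fractional drop under load = R_th/(R_th + R_L) = 172.1 / (172.1 + 25800) = 0.006625.
So the output falls by 0.662 %.

0.662 %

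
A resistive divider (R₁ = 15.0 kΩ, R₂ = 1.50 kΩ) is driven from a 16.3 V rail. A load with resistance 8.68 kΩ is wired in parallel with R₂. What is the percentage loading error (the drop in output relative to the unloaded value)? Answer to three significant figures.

13.6 %

The divider's output (Thévenin) resistance is R₁‖R₂ = 1.364 kΩ.
Fractional drop under load = R_th/(R_th + R_L) = 1.364 / (1.364 + 8.68) = 0.1358.
So the output falls by 13.6 %.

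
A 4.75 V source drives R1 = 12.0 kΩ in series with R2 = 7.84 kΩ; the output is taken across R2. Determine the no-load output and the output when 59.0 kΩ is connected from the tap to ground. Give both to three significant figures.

Unloaded: 1.88 V; loaded: 1.74 V

Open-circuit: V = 4.75 × 7.84/(12.0 + 7.84) = 1.88 V.
With the load, R2 becomes R2‖R_L = 6.920 kΩ, so V = 4.75 × 6.920/18.92 = 1.74 V.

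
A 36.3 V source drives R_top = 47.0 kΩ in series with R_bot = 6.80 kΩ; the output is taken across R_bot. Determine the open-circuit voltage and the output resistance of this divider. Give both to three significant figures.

V_th = 4.59 V, R_th = 5.94 kΩ

V_th is the open-circuit tap voltage: 36.3 × 6.80/(47.0 + 6.80) = 4.59 V.
With the supply zeroed, R_top and R_bot appear in parallel from the tap: R_th = R_top‖R_bot = (47.0 × 6.80)/53.80 = 5.94 kΩ.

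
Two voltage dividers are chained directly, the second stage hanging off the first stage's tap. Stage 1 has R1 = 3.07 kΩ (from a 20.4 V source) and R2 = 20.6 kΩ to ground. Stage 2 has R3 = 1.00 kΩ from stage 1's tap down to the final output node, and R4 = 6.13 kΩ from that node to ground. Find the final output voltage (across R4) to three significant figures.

V_out ≈ 11.1 V

Stage 2 presents R3+R4 = 7.130 kΩ as a load on stage 1's tap.
Stage 1's lower leg becomes R2‖(R3+R4) = 5.297 kΩ, so V_mid = 20.4 × 5.297/8.367 = 12.91 V.
Stage 2 is itself unloaded: V_out = V_mid × R4/(R3+R4) = 12.91 × 6.13/7.130 = 11.1 V.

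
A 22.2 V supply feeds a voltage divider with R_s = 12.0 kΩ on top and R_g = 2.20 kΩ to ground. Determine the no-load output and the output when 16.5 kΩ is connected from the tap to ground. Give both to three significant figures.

Unloaded: 3.44 V; loaded: 3.09 V

Open-circuit: V = 22.2 × 2.20/(12.0 + 2.20) = 3.44 V.
With the load, R_g becomes R_g‖R_L = 1.941 kΩ, so V = 22.2 × 1.941/13.94 = 3.09 V.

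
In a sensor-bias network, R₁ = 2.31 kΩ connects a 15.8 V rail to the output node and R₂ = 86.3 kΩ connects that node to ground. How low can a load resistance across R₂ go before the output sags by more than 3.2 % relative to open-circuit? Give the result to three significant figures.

Output resistance R_th = R₁‖R₂ = (2.31 × 86.3)/88.61 = 2.250 kΩ.
The fractional drop is R_th/(R_th + R_L); requiring this ≤ 0.0320 gives R_L ≥ R_th(1/0.0320 − 1) = 2.250 × 30.25 = 68.1 kΩ.

R_L(min) ≈ 68.1 kΩ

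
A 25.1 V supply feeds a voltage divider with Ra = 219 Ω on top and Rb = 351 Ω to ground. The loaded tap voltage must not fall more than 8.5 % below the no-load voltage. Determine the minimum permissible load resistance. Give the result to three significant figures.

R_L(min) ≈ 1.45 kΩ

Output resistance R_th = Ra‖Rb = (219 × 351)/570.0 = 134.9 Ω.
The fractional drop is R_th/(R_th + R_L); requiring this ≤ 0.0850 gives R_L ≥ R_th(1/0.0850 − 1) = 134.9 × 10.76 = 1.45 kΩ.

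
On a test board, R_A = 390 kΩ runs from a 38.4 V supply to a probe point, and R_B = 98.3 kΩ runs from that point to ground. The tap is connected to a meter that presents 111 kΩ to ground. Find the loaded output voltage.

The load sits in parallel with R_B: R_B‖R_L = (98.3 × 111) / (98.3 + 111) = 52.13 kΩ.
V_out = 38.4 × 52.13 / (390 + 52.13) = 38.4 × 52.13/442.1 = 4.53 V.

V_out ≈ 4.53 V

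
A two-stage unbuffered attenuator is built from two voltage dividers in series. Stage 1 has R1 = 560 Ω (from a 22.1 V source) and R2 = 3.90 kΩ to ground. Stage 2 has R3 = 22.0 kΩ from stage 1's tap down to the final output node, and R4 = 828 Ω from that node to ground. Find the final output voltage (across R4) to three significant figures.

V_out ≈ 0.686 V

Stage 2 presents R3+R4 = 22830 Ω as a load on stage 1's tap.
Stage 1's lower leg becomes R2‖(R3+R4) = 3331 Ω, so V_mid = 22.1 × 3331/3891 = 18.92 V.
Stage 2 is itself unloaded: V_out = V_mid × R4/(R3+R4) = 18.92 × 828/22830 = 0.686 V.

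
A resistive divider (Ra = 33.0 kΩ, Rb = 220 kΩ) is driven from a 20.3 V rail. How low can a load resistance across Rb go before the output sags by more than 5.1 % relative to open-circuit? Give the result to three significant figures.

R_L(min) ≈ 534 kΩ

Output resistance R_th = Ra‖Rb = (33.0 × 220)/253.0 = 28.70 kΩ.
The fractional drop is R_th/(R_th + R_L); requiring this ≤ 0.0510 gives R_L ≥ R_th(1/0.0510 − 1) = 28.70 × 18.61 = 534 kΩ.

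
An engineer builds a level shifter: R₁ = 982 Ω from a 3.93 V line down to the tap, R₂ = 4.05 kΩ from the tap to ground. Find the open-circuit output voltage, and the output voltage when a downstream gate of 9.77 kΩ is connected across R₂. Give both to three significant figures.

Unloaded: 3.16 V; loaded: 2.93 V

Open-circuit: V = 3.93 × 4050/(982 + 4050) = 3.16 V.
With the load, R₂ becomes R₂‖R_L = 2863 Ω, so V = 3.93 × 2863/3845 = 2.93 V.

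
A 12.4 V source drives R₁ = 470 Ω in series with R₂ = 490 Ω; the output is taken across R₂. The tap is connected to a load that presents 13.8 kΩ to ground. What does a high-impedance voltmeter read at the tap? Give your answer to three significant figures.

V_out ≈ 6.22 V

The load sits in parallel with R₂: R₂‖R_L = (490 × 13800) / (490 + 13800) = 473.2 Ω.
V_out = 12.4 × 473.2 / (470 + 473.2) = 12.4 × 473.2/943.2 = 6.22 V.
(Unloaded it would have been 6.33 V.)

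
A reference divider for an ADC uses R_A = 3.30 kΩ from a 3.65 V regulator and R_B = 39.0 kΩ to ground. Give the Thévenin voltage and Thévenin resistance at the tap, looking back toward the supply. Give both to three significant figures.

V_th = 3.37 V, R_th = 3.04 kΩ

V_th is the open-circuit tap voltage: 3.65 × 39.0/(3.30 + 39.0) = 3.37 V.
With the supply zeroed, R_A and R_B appear in parallel from the tap: R_th = R_A‖R_B = (3.30 × 39.0)/42.30 = 3.04 kΩ.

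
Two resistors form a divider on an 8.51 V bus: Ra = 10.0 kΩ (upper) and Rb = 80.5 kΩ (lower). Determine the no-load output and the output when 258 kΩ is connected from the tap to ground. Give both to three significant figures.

Unloaded: 7.57 V; loaded: 7.32 V

Open-circuit: V = 8.51 × 80.5/(10.0 + 80.5) = 7.57 V.
With the load, Rb becomes Rb‖R_L = 61.36 kΩ, so V = 8.51 × 61.36/71.36 = 7.32 V.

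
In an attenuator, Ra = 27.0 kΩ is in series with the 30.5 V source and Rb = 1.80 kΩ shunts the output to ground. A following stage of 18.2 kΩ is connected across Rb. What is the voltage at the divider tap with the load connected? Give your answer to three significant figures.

V_out ≈ 1.74 V

The load sits in parallel with Rb: Rb‖R_L = (1.80 × 18.2) / (1.80 + 18.2) = 1.638 kΩ.
V_out = 30.5 × 1.638 / (27.0 + 1.638) = 30.5 × 1.638/28.64 = 1.74 V.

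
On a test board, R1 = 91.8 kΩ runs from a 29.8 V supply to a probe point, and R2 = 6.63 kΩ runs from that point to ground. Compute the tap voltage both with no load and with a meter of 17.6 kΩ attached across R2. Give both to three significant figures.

Unloaded: 2.01 V; loaded: 1.49 V

Open-circuit: V = 29.8 × 6.63/(91.8 + 6.63) = 2.01 V.
With the load, R2 becomes R2‖R_L = 4.816 kΩ, so V = 29.8 × 4.816/96.62 = 1.49 V.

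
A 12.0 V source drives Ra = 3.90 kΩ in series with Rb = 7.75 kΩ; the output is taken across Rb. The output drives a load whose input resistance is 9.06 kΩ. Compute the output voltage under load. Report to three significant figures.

V_out ≈ 6.21 V

The load sits in parallel with Rb: Rb‖R_L = (7.75 × 9.06) / (7.75 + 9.06) = 4.177 kΩ.
V_out = 12.0 × 4.177 / (3.90 + 4.177) = 12.0 × 4.177/8.077 = 6.21 V.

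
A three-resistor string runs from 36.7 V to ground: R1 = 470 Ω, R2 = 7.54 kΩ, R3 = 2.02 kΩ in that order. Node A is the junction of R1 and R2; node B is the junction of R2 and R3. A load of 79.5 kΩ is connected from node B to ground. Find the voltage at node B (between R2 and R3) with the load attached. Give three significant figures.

At node B, R3 is in parallel with the load: R3‖R_L = 1970 Ω.
Below node A the resistance is R2 + (R3‖R_L) = 9510 Ω, so V_A = 36.7 × 9510/9980 = 34.97 V.
Then V_B = V_A × (R3‖R_L)/(R2 + R3‖R_L) = 34.97 × 1970/9510 = 7.24 V.

V ≈ 7.24 V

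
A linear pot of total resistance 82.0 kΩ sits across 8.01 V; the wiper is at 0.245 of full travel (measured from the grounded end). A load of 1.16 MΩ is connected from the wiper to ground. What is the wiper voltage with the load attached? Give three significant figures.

The wiper splits the pot into (1−α)R = 61.91 kΩ above and αR = 20.09 kΩ below.
Lower section ‖ load = 19.75 kΩ.
V_wiper = 8.01 × 19.75/(61.91 + 19.75) = 1.94 V.

V ≈ 1.94 V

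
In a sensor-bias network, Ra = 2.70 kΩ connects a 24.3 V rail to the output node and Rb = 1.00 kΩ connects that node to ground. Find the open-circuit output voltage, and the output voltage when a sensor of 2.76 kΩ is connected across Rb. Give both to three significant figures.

Open-circuit: V = 24.3 × 1.00/(2.70 + 1.00) = 6.57 V.
With the load, Rb becomes Rb‖R_L = 0.7340 kΩ, so V = 24.3 × 0.7340/3.434 = 5.19 V.

Unloaded: 6.57 V; loaded: 5.19 V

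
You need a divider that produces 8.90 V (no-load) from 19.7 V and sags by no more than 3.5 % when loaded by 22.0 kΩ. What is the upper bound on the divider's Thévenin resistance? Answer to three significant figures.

Loading drop = R_th/(R_th + R_L) ≤ 0.0350, so R_th ≤ R_L · ε/(1−ε) = 22.0 kΩ × 0.0350/0.9650 = 798 Ω.
(Any R1, R2 with R2/(R1+R2) = 0.452 and R1‖R2 ≤ 798 Ω will meet the spec.)

R_th ≤ 798 Ω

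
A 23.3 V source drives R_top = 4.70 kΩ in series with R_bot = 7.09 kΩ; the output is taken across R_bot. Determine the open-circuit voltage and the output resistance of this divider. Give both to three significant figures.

V_th is the open-circuit tap voltage: 23.3 × 7.09/(4.70 + 7.09) = 14.0 V.
With the supply zeroed, R_top and R_bot appear in parallel from the tap: R_th = R_top‖R_bot = (4.70 × 7.09)/11.79 = 2.83 kΩ.

V_th = 14.0 V, R_th = 2.83 kΩ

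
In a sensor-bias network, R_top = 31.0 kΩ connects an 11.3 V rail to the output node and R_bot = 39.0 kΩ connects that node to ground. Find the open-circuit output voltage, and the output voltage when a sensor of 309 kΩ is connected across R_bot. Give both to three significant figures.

Open-circuit: V = 11.3 × 39.0/(31.0 + 39.0) = 6.30 V.
With the load, R_bot becomes R_bot‖R_L = 34.63 kΩ, so V = 11.3 × 34.63/65.63 = 5.96 V.

Unloaded: 6.30 V; loaded: 5.96 V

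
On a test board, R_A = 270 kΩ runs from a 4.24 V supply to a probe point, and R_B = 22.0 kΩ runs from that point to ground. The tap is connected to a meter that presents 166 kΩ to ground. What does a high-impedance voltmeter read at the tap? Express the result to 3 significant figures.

V_out ≈ 0.285 V

The load sits in parallel with R_B: R_B‖R_L = (22.0 × 166) / (22.0 + 166) = 19.43 kΩ.
V_out = 4.24 × 19.43 / (270 + 19.43) = 4.24 × 19.43/289.4 = 0.285 V.
(Unloaded it would have been 0.319 V.)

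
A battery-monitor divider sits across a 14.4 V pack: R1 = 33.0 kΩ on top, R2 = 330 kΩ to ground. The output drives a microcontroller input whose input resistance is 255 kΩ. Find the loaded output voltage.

The load sits in parallel with R2: R2‖R_L = (330 × 255) / (330 + 255) = 143.8 kΩ.
V_out = 14.4 × 143.8 / (33.0 + 143.8) = 14.4 × 143.8/176.8 = 11.7 V.

V_out ≈ 11.7 V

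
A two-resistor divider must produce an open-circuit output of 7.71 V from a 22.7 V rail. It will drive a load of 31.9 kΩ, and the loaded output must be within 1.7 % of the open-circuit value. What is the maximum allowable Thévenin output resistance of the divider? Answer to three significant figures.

Loading drop = R_th/(R_th + R_L) ≤ 0.0170, so R_th ≤ R_L · ε/(1−ε) = 31.9 kΩ × 0.0170/0.9830 = 552 Ω.

R_th ≤ 552 Ω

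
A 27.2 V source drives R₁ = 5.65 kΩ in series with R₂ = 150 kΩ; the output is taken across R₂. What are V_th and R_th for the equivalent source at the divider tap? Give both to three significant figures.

V_th = 26.2 V, R_th = 5.44 kΩ

V_th is the open-circuit tap voltage: 27.2 × 150/(5.65 + 150) = 26.2 V.
With the supply zeroed, R₁ and R₂ appear in parallel from the tap: R_th = R₁‖R₂ = (5.65 × 150)/155.7 = 5.44 kΩ.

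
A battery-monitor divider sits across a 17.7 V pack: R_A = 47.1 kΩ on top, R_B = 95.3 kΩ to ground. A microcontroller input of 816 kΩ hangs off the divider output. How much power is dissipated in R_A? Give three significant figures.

P ≈ 0.841 mW

Total resistance from the source is R_A + (R_B‖R_L) = 132.4 kΩ, so I = 17.7/132.4 kΩ = 0.1337 mA.
P = I²·R_A = (0.1337 mA)² × 47.1 kΩ = 0.841 mW.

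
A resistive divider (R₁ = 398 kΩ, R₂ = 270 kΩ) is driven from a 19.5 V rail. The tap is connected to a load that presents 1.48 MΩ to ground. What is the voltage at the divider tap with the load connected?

V_out ≈ 7.11 V

The load sits in parallel with R₂: R₂‖R_L = (270 × 1480) / (270 + 1480) = 228.3 kΩ.
V_out = 19.5 × 228.3 / (398 + 228.3) = 19.5 × 228.3/626.3 = 7.11 V.
(Unloaded it would have been 7.88 V.)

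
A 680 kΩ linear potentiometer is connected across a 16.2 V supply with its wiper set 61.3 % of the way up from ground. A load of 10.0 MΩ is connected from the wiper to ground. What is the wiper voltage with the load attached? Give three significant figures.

V ≈ 9.77 V

The wiper splits the pot into (1−α)R = 263.2 kΩ above and αR = 416.8 kΩ below.
Lower section ‖ load = 400.2 kΩ.
V_wiper = 16.2 × 400.2/(263.2 + 400.2) = 9.77 V.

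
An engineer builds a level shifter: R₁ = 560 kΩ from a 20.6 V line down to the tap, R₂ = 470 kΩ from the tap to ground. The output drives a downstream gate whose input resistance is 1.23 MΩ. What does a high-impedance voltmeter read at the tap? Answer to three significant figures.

The load sits in parallel with R₂: R₂‖R_L = (470 × 1230) / (470 + 1230) = 340.1 kΩ.
V_out = 20.6 × 340.1 / (560 + 340.1) = 20.6 × 340.1/900.1 = 7.78 V.

V_out ≈ 7.78 V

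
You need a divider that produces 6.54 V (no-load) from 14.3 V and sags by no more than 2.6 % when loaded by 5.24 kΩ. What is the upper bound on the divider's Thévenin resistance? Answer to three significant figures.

Loading drop = R_th/(R_th + R_L) ≤ 0.0260, so R_th ≤ R_L · ε/(1−ε) = 5.24 kΩ × 0.0260/0.9740 = 140 Ω.

R_th ≤ 140 Ω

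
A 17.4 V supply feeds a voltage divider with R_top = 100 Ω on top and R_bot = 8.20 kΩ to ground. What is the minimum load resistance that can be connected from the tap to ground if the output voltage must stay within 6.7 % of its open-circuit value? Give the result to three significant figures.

Output resistance R_th = R_top‖R_bot = (100 × 8200)/8300 = 98.80 Ω.
The fractional drop is R_th/(R_th + R_L); requiring this ≤ 0.0670 gives R_L ≥ R_th(1/0.0670 − 1) = 98.80 × 13.93 = 1.38 kΩ.

R_L(min) ≈ 1.38 kΩ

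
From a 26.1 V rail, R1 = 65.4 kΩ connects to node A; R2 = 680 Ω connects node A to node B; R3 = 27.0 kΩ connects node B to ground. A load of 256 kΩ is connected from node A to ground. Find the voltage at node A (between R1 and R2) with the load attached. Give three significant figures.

V ≈ 7.21 V

Below node A the series string R2+R3 = 27680 Ω sits in parallel with the 256000 Ω load: 24980 Ω.
V_A = 26.1 × 24980/(65400 + 24980) = 7.21 V.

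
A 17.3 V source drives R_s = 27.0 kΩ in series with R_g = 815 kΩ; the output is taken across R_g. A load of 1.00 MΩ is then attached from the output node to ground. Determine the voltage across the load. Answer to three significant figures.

V_out ≈ 16.3 V

The load sits in parallel with R_g: R_g‖R_L = (815 × 1000) / (815 + 1000) = 449.0 kΩ.
V_out = 17.3 × 449.0 / (27.0 + 449.0) = 17.3 × 449.0/476.0 = 16.3 V.
(Unloaded it would have been 16.7 V.)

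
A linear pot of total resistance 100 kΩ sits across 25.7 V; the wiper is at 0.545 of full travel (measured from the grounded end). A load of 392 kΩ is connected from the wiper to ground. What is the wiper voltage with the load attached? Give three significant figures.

The wiper splits the pot into (1−α)R = 45.50 kΩ above and αR = 54.50 kΩ below.
Lower section ‖ load = 47.85 kΩ.
V_wiper = 25.7 × 47.85/(45.50 + 47.85) = 13.2 V.

V ≈ 13.2 V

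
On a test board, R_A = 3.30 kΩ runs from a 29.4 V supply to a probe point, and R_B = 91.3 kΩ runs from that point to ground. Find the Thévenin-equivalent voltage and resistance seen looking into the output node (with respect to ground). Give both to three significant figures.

V_th = 28.4 V, R_th = 3.18 kΩ

V_th is the open-circuit tap voltage: 29.4 × 91.3/(3.30 + 91.3) = 28.4 V.
With the supply zeroed, R_A and R_B appear in parallel from the tap: R_th = R_A‖R_B = (3.30 × 91.3)/94.60 = 3.18 kΩ.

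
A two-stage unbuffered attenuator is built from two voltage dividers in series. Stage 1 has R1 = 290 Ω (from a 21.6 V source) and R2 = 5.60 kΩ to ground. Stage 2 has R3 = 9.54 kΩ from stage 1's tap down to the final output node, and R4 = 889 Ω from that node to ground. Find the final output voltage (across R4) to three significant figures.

V_out ≈ 1.71 V

Stage 2 presents R3+R4 = 10430 Ω as a load on stage 1's tap.
Stage 1's lower leg becomes R2‖(R3+R4) = 3644 Ω, so V_mid = 21.6 × 3644/3934 = 20.01 V.
Stage 2 is itself unloaded: V_out = V_mid × R4/(R3+R4) = 20.01 × 889/10430 = 1.71 V.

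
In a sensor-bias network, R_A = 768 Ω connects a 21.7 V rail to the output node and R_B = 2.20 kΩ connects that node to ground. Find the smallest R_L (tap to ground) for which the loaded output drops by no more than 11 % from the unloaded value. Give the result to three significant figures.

R_L(min) ≈ 4.61 kΩ

Output resistance R_th = R_A‖R_B = (768 × 2200)/2968 = 569.3 Ω.
The fractional drop is R_th/(R_th + R_L); requiring this ≤ 0.110 gives R_L ≥ R_th(1/0.110 − 1) = 569.3 × 8.091 = 4.61 kΩ.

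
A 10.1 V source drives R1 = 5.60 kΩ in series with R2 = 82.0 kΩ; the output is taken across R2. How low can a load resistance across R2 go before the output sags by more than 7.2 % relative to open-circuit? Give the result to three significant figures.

R_L(min) ≈ 67.6 kΩ

Output resistance R_th = R1‖R2 = (5.60 × 82.0)/87.60 = 5.242 kΩ.
The fractional drop is R_th/(R_th + R_L); requiring this ≤ 0.0720 gives R_L ≥ R_th(1/0.0720 − 1) = 5.242 × 12.89 = 67.6 kΩ.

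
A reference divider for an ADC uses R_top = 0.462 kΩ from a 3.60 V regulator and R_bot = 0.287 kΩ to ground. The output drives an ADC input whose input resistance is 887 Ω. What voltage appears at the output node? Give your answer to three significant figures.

The load sits in parallel with R_bot: R_bot‖R_L = (287 × 887) / (287 + 887) = 216.8 Ω.
V_out = 3.60 × 216.8 / (462 + 216.8) = 3.60 × 216.8/678.8 = 1.15 V.
(Unloaded it would have been 1.38 V.)

V_out ≈ 1.15 V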